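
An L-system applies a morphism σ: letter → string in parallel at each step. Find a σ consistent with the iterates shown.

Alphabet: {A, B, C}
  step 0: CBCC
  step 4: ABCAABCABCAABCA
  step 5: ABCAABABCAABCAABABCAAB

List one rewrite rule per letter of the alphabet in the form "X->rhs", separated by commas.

A->AB, B->C, C->A

  step 4 ⇒ step 5: ABCAABCABCAABCA ⇒ AB·C·A·AB·AB·C·A·AB·C·A·AB·AB·C·A·AB
    A ↦ AB
    B ↦ C
    C ↦ A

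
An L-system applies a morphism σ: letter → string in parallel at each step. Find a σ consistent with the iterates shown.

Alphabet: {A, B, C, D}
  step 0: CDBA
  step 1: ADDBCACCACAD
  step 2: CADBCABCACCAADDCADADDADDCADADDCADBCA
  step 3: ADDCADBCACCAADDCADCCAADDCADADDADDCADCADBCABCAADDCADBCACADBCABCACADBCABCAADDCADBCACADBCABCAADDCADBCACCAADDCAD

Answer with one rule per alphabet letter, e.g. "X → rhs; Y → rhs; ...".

  step 2 ⇒ step 3: CADBCABCACCAADDCADADDADDCADADDCADBCA ⇒ ADD·CAD·BCA·CCA·ADD·CAD·CCA·ADD·CAD·ADD·ADD·CAD·CAD·BCA·BCA·ADD·CAD·BCA·CAD·BCA·BCA·CAD·BCA·BCA·ADD·CAD·BCA·CAD·BCA·BCA·ADD·CAD·BCA·CCA·ADD·CAD
    A ↦ CAD
    B ↦ CCA
    C ↦ ADD
    D ↦ BCA

A->CAD, B->CCA, C->ADD, D->BCA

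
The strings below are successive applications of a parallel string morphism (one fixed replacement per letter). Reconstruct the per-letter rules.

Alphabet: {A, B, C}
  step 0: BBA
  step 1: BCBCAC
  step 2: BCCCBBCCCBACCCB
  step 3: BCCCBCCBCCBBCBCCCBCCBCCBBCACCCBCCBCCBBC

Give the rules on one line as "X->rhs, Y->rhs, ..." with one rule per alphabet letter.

A->AC, B->BC, C->CCB

  step 2 ⇒ step 3: BCCCBBCCCBACCCB ⇒ BC·CCB·CCB·CCB·BC·BC·CCB·CCB·CCB·BC·AC·CCB·CCB·CCB·BC
    A ↦ AC
    B ↦ BC
    C ↦ CCB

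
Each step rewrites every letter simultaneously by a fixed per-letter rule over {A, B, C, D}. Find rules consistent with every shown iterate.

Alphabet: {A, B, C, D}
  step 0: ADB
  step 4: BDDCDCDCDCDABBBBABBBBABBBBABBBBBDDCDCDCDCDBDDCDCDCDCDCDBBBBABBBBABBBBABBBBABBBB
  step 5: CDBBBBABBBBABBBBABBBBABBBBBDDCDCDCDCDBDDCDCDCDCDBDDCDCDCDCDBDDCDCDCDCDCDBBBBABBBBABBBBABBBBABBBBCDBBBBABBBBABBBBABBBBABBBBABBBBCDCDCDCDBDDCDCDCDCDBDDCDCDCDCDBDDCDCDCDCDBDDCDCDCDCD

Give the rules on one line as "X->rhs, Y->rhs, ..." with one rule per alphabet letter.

A->BDD, B->CD, C->ABB, D->BB

  step 4 ⇒ step 5: BDDCDCDCDCDABBBBABBBBABBBBABBBBBDDCDCDCDCDBDDCDCDCDCDCDBBBBABBBBABBBBABBBBABBBB ⇒ CD·BB·BB·ABB·BB·ABB·BB·ABB·BB·ABB·BB·BDD·CD·CD·CD·CD·BDD·CD·CD·CD·CD·BDD·CD·CD·CD·CD·BDD·CD·CD·CD·CD·CD·BB·BB·ABB·BB·ABB·BB·ABB·BB·ABB·BB·CD·BB·BB·ABB·BB·ABB·BB·ABB·BB·ABB·BB·ABB·BB·CD·CD·CD·CD·BDD·CD·CD·CD·CD·BDD·CD·CD·CD·CD·BDD·CD·CD·CD·CD·BDD·CD·CD·CD·CD
    A ↦ BDD
    B ↦ CD
    C ↦ ABB
    D ↦ BB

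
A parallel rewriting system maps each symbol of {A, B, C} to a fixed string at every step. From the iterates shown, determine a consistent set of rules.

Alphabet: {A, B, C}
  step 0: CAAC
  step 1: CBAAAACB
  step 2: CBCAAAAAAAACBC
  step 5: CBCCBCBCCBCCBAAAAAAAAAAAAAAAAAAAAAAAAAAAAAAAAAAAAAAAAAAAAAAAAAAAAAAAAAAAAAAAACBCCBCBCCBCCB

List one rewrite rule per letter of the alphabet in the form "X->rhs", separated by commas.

  step 1 ⇒ step 2: CBAAAACB ⇒ CB·C·AA·AA·AA·AA·CB·C
    A ↦ AA
    B ↦ C
    C ↦ CB

A->AA, B->C, C->CB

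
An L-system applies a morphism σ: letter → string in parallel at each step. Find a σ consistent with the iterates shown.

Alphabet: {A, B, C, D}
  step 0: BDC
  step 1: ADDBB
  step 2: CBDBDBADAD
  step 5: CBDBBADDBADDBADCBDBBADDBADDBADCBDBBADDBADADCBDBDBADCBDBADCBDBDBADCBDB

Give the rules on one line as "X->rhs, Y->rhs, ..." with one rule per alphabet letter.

  step 1 ⇒ step 2: ADDBB ⇒ CB·DB·DB·AD·AD
    A ↦ CB
    B ↦ AD
    D ↦ DB
  step 0 ⇒ step 1: BDC ⇒ AD·DB·B
    C ↦ B

A->CB, B->AD, C->B, D->DB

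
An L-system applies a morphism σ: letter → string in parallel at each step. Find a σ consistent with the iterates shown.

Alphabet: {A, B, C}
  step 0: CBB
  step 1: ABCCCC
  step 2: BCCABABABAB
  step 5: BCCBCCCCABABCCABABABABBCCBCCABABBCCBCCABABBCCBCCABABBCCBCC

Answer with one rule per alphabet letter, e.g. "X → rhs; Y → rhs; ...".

  step 1 ⇒ step 2: ABCCCC ⇒ B·CC·AB·AB·AB·AB
    A ↦ B
    B ↦ CC
    C ↦ AB

A->B, B->CC, C->AB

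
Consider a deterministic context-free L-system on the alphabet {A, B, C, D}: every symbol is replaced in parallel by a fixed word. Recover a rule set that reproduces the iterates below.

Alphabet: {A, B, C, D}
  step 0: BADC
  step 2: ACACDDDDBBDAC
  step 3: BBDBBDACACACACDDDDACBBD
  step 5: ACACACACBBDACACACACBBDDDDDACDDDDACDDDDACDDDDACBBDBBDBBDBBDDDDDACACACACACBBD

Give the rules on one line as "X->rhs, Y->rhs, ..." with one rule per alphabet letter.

  step 2 ⇒ step 3: ACACDDDDBBDAC ⇒ BB·D·BB·D·AC·AC·AC·AC·DD·DD·AC·BB·D
    A ↦ BB
    B ↦ DD
    C ↦ D
    D ↦ AC

A->BB, B->DD, C->D, D->AC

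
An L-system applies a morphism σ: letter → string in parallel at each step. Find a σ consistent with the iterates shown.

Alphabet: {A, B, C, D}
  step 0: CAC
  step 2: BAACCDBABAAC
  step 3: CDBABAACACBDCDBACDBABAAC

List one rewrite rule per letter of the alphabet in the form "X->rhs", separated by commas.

  step 2 ⇒ step 3: BAACCDBABAAC ⇒ CD·BA·BA·AC·AC·BD·CD·BA·CD·BA·BA·AC
    A ↦ BA
    B ↦ CD
    C ↦ AC
    D ↦ BD

A->BA, B->CD, C->AC, D->BD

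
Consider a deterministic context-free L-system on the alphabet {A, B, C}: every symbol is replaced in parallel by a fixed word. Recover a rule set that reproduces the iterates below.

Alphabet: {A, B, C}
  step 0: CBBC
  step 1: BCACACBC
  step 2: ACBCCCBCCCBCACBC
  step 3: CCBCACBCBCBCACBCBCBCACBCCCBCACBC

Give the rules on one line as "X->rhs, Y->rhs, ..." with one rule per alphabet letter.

  step 2 ⇒ step 3: ACBCCCBCCCBCACBC ⇒ CC·BC·AC·BC·BC·BC·AC·BC·BC·BC·AC·BC·CC·BC·AC·BC
    A ↦ CC
    B ↦ AC
    C ↦ BC

A->CC, B->AC, C->BC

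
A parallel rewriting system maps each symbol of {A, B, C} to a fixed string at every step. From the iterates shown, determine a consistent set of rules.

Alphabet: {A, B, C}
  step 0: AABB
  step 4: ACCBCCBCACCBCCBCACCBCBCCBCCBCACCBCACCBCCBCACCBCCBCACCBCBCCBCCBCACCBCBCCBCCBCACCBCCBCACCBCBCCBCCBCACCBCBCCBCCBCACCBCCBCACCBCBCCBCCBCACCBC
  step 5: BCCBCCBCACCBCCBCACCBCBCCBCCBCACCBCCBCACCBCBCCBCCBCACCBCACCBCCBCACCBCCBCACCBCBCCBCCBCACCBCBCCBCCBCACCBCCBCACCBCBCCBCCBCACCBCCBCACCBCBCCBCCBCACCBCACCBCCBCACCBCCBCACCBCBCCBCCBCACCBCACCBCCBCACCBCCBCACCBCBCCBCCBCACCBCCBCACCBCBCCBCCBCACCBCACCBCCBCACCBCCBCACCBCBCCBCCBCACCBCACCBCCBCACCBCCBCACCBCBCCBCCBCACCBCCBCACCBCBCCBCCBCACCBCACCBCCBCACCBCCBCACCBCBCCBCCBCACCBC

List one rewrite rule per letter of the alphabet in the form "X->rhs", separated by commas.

  step 4 ⇒ step 5: ACCBCCBCACCBCCBCACCBCBCCBCCBCACCBCACCBCCBCACCBCCBCACCBCBCCBCCBCACCBCBCCBCCBCACCBCCBCACCBCBCCBCCBCACCBCBCCBCCBCACCBCCBCACCBCBCCBCCBCACCBC ⇒ BC·CBC·CBC·AC·CBC·CBC·AC·CBC·BC·CBC·CBC·AC·CBC·CBC·AC·CBC·BC·CBC·CBC·AC·CBC·AC·CBC·CBC·AC·CBC·CBC·AC·CBC·BC·CBC·CBC·AC·CBC·BC·CBC·CBC·AC·CBC·CBC·AC·CBC·BC·CBC·CBC·AC·CBC·CBC·AC·CBC·BC·CBC·CBC·AC·CBC·AC·CBC·CBC·AC·CBC·CBC·AC·CBC·BC·CBC·CBC·AC·CBC·AC·CBC·CBC·AC·CBC·CBC·AC·CBC·BC·CBC·CBC·AC·CBC·CBC·AC·CBC·BC·CBC·CBC·AC·CBC·AC·CBC·CBC·AC·CBC·CBC·AC·CBC·BC·CBC·CBC·AC·CBC·AC·CBC·CBC·AC·CBC·CBC·AC·CBC·BC·CBC·CBC·AC·CBC·CBC·AC·CBC·BC·CBC·CBC·AC·CBC·AC·CBC·CBC·AC·CBC·CBC·AC·CBC·BC·CBC·CBC·AC·CBC
    A ↦ BC
    B ↦ AC
    C ↦ CBC

A->BC, B->AC, C->CBC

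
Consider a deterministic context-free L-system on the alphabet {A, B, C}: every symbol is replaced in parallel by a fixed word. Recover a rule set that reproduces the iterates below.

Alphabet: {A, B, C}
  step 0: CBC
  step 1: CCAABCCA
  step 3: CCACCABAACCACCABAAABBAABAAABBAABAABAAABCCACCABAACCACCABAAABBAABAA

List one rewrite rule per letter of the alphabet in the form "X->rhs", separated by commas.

A->BAA, B->AB, C->CCA

  step 0 ⇒ step 1: CBC ⇒ CCA·AB·CCA
    B ↦ AB
    C ↦ CCA
    A ↦ BAA  (constrained at step 1)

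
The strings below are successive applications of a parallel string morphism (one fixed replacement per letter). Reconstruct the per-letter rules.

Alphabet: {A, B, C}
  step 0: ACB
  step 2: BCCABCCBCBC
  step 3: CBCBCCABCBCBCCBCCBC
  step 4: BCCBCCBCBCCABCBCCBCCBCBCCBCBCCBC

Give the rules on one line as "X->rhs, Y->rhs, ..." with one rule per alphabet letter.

A->CAB, B->C, C->BC

  step 3 ⇒ step 4: CBCBCCABCBCBCCBCCBC ⇒ BC·C·BC·C·BC·BC·CAB·C·BC·C·BC·C·BC·BC·C·BC·BC·C·BC
    A ↦ CAB
    B ↦ C
    C ↦ BC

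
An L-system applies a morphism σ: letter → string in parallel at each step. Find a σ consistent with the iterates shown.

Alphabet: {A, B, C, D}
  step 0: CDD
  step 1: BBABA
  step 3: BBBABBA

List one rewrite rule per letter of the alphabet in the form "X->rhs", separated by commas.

  step 0 ⇒ step 1: CDD ⇒ B·BA·BA
    C ↦ B
    D ↦ BA
    A ↦ D  (constrained at step 1)
    B ↦ C  (constrained at step 1)

A->D, B->C, C->B, D->BA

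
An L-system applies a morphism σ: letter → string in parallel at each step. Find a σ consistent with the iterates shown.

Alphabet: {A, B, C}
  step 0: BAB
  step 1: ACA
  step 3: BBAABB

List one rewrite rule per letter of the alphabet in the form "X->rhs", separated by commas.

  step 0 ⇒ step 1: BAB ⇒ A·C·A
    A ↦ C
    B ↦ A
    C ↦ BB  (constrained at step 1)

A->C, B->A, C->BB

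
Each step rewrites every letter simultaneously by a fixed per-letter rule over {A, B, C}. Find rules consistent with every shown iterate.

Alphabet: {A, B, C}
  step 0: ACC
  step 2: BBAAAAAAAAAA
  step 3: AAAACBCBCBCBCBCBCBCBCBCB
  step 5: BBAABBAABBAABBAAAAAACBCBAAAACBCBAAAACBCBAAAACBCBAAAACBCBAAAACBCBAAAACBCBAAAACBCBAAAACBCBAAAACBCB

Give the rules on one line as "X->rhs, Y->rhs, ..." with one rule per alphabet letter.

  step 2 ⇒ step 3: BBAAAAAAAAAA ⇒ AA·AA·CB·CB·CB·CB·CB·CB·CB·CB·CB·CB
    A ↦ CB
    B ↦ AA
    C ↦ BB  (constrained at step 0)

A->CB, B->AA, C->BB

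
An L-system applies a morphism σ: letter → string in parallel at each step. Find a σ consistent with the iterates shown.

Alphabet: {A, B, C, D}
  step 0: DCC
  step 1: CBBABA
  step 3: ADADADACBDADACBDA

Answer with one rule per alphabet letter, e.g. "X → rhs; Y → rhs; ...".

  step 0 ⇒ step 1: DCC ⇒ CB·BA·BA
    C ↦ BA
    D ↦ CB
    A ↦ DA  (constrained at step 1)
    B ↦ A  (constrained at step 1)

A->DA, B->A, C->BA, D->CB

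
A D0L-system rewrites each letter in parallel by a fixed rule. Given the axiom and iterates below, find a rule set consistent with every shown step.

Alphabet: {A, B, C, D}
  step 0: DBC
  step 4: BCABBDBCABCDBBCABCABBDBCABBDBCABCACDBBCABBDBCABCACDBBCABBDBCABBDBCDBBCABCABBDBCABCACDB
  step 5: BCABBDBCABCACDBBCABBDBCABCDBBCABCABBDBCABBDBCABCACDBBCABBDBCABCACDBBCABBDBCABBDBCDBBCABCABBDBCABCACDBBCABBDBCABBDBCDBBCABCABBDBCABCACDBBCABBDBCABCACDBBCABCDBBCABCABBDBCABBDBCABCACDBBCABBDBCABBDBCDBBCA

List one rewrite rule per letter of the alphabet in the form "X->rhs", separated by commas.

A->BD, B->BCA, C->B, D->CDB

  step 4 ⇒ step 5: BCABBDBCABCDBBCABCABBDBCABBDBCABCACDBBCABBDBCABCACDBBCABBDBCABBDBCDBBCABCABBDBCABCACDB ⇒ BCA·B·BD·BCA·BCA·CDB·BCA·B·BD·BCA·B·CDB·BCA·BCA·B·BD·BCA·B·BD·BCA·BCA·CDB·BCA·B·BD·BCA·BCA·CDB·BCA·B·BD·BCA·B·BD·B·CDB·BCA·BCA·B·BD·BCA·BCA·CDB·BCA·B·BD·BCA·B·BD·B·CDB·BCA·BCA·B·BD·BCA·BCA·CDB·BCA·B·BD·BCA·BCA·CDB·BCA·B·CDB·BCA·BCA·B·BD·BCA·B·BD·BCA·BCA·CDB·BCA·B·BD·BCA·B·BD·B·CDB·BCA
    A ↦ BD
    B ↦ BCA
    C ↦ B
    D ↦ CDB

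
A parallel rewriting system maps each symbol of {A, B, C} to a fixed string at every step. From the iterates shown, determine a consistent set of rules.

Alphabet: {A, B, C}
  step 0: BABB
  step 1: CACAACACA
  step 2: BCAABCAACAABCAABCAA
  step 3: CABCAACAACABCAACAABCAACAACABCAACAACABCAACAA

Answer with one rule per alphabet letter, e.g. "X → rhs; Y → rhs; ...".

  step 2 ⇒ step 3: BCAABCAACAABCAABCAA ⇒ CA·B·CAA·CAA·CA·B·CAA·CAA·B·CAA·CAA·CA·B·CAA·CAA·CA·B·CAA·CAA
    A ↦ CAA
    B ↦ CA
    C ↦ B

A->CAA, B->CA, C->B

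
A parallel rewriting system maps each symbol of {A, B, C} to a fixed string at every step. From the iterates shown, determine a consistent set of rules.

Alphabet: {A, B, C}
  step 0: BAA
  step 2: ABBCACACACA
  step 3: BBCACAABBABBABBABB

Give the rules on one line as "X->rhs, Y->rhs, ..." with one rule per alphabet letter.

  step 2 ⇒ step 3: ABBCACACACA ⇒ BB·CA·CA·A·BB·A·BB·A·BB·A·BB
    A ↦ BB
    B ↦ CA
    C ↦ A

A->BB, B->CA, C->A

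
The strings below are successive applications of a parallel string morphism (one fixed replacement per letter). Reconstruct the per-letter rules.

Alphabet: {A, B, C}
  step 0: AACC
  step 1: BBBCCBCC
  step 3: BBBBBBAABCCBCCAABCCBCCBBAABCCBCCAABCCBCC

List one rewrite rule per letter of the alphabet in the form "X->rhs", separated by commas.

A->B, B->AA, C->BCC

  step 0 ⇒ step 1: AACC ⇒ B·B·BCC·BCC
    A ↦ B
    C ↦ BCC
    B ↦ AA  (constrained at step 1)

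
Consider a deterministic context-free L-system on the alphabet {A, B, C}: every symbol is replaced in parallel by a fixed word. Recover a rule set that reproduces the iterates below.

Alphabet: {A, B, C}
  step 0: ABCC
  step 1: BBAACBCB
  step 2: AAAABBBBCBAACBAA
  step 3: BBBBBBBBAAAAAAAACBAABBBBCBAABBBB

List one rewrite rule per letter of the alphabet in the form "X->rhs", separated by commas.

  step 2 ⇒ step 3: AAAABBBBCBAACBAA ⇒ BB·BB·BB·BB·AA·AA·AA·AA·CB·AA·BB·BB·CB·AA·BB·BB
    A ↦ BB
    B ↦ AA
    C ↦ CB

A->BB, B->AA, C->CB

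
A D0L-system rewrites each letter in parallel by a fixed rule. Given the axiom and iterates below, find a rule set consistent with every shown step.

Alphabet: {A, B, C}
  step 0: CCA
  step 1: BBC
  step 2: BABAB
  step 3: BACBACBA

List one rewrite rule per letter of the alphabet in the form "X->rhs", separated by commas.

  step 2 ⇒ step 3: BABAB ⇒ BA·C·BA·C·BA
    A ↦ C
    B ↦ BA
  step 0 ⇒ step 1: CCA ⇒ B·B·C
    C ↦ B

A->C, B->BA, C->B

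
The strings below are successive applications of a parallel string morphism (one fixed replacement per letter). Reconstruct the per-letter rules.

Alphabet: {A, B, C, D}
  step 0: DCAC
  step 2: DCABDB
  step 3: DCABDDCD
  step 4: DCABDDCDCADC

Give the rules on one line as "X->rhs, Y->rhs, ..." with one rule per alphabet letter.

  step 3 ⇒ step 4: DCABDDCD ⇒ DC·A·B·D·DC·DC·A·DC
    A ↦ B
    B ↦ D
    C ↦ A
    D ↦ DC

A->B, B->D, C->A, D->DC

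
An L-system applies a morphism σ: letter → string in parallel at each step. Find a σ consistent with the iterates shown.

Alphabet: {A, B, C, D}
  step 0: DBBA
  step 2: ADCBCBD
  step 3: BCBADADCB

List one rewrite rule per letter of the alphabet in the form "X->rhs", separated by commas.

  step 2 ⇒ step 3: ADCBCBD ⇒ B·CB·A·D·A·D·CB
    A ↦ B
    B ↦ D
    C ↦ A
    D ↦ CB

A->B, B->D, C->A, D->CB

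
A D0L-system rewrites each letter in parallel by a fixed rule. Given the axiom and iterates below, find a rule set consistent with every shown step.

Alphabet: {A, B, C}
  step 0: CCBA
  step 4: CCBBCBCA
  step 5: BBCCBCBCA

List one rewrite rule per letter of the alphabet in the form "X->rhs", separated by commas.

  step 4 ⇒ step 5: CCBBCBCA ⇒ B·B·C·C·B·C·B·CA
    A ↦ CA
    B ↦ C
    C ↦ B

A->CA, B->C, C->B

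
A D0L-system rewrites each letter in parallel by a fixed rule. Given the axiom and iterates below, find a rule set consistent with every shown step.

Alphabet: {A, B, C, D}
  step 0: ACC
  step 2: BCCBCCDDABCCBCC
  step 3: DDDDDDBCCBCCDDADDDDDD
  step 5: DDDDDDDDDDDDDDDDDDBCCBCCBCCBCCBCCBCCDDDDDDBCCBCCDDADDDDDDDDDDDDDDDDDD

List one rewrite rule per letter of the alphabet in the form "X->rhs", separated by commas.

  step 2 ⇒ step 3: BCCBCCDDABCCBCC ⇒ D·D·D·D·D·D·BCC·BCC·DDA·D·D·D·D·D·D
    A ↦ DDA
    B ↦ D
    C ↦ D
    D ↦ BCC

A->DDA, B->D, C->D, D->BCC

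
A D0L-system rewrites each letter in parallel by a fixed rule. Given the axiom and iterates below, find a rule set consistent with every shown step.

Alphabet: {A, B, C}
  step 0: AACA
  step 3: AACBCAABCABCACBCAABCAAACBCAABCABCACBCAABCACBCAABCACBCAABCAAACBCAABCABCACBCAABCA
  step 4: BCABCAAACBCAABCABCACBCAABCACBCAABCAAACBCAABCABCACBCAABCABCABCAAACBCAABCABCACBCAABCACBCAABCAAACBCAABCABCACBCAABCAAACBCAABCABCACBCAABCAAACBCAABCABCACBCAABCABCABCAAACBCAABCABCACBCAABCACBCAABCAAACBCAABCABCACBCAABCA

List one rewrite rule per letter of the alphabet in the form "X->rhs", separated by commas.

  step 3 ⇒ step 4: AACBCAABCABCACBCAABCAAACBCAABCABCACBCAABCACBCAABCACBCAABCAAACBCAABCABCACBCAABCA ⇒ BCA·BCA·AA·CBC·AA·BCA·BCA·CBC·AA·BCA·CBC·AA·BCA·AA·CBC·AA·BCA·BCA·CBC·AA·BCA·BCA·BCA·AA·CBC·AA·BCA·BCA·CBC·AA·BCA·CBC·AA·BCA·AA·CBC·AA·BCA·BCA·CBC·AA·BCA·AA·CBC·AA·BCA·BCA·CBC·AA·BCA·AA·CBC·AA·BCA·BCA·CBC·AA·BCA·BCA·BCA·AA·CBC·AA·BCA·BCA·CBC·AA·BCA·CBC·AA·BCA·AA·CBC·AA·BCA·BCA·CBC·AA·BCA
    A ↦ BCA
    B ↦ CBC
    C ↦ AA

A->BCA, B->CBC, C->AA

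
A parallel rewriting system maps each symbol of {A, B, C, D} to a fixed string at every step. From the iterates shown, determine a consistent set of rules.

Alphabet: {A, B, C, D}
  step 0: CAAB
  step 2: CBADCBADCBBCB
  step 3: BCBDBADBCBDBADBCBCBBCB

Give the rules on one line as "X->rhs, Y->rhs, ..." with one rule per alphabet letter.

A->DB, B->CB, C->B, D->AD

  step 2 ⇒ step 3: CBADCBADCBBCB ⇒ B·CB·DB·AD·B·CB·DB·AD·B·CB·CB·B·CB
    A ↦ DB
    B ↦ CB
    C ↦ B
    D ↦ AD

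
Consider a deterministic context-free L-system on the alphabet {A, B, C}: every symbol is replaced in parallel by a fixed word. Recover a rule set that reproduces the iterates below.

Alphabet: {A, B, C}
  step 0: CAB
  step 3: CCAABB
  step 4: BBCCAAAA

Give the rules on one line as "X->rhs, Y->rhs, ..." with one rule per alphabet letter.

  step 3 ⇒ step 4: CCAABB ⇒ B·B·C·C·AA·AA
    A ↦ C
    B ↦ AA
    C ↦ B

A->C, B->AA, C->B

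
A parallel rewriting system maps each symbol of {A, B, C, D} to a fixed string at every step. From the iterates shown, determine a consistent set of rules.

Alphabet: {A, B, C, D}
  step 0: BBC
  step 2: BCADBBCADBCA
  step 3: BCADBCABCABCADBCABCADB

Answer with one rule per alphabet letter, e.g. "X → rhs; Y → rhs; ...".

A->B, B->BCA, C->D, D->CA

  step 2 ⇒ step 3: BCADBBCADBCA ⇒ BCA·D·B·CA·BCA·BCA·D·B·CA·BCA·D·B
    A ↦ B
    B ↦ BCA
    C ↦ D
    D ↦ CA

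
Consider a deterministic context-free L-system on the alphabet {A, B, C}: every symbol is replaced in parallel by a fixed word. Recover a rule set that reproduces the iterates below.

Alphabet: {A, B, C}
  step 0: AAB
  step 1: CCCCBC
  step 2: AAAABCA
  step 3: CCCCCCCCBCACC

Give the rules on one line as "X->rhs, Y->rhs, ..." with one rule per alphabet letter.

  step 2 ⇒ step 3: AAAABCA ⇒ CC·CC·CC·CC·BC·A·CC
    A ↦ CC
    B ↦ BC
    C ↦ A

A->CC, B->BC, C->A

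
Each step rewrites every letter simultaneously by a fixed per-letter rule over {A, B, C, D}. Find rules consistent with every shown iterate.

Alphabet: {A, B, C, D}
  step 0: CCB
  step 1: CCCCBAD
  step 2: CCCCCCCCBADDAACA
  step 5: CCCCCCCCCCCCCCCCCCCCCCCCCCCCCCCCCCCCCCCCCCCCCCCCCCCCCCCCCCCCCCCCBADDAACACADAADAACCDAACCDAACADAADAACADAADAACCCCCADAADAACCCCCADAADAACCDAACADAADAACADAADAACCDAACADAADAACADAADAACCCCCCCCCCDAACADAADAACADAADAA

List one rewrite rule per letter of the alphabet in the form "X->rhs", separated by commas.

A->DAA, B->BAD, C->CC, D->CA

  step 1 ⇒ step 2: CCCCBAD ⇒ CC·CC·CC·CC·BAD·DAA·CA
    A ↦ DAA
    B ↦ BAD
    C ↦ CC
    D ↦ CA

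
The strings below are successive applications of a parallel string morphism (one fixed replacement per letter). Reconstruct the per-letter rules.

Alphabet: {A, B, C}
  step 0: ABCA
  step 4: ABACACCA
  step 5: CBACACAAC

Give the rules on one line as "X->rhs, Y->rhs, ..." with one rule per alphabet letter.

A->C, B->BA, C->A

  step 4 ⇒ step 5: ABACACCA ⇒ C·BA·C·A·C·A·A·C
    A ↦ C
    B ↦ BA
    C ↦ A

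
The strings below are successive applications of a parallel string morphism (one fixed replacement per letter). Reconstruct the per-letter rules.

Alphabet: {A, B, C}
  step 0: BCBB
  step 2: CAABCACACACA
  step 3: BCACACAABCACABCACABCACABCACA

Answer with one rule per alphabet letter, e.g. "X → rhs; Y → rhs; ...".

A->CA, B->A, C->BCA

  step 2 ⇒ step 3: CAABCACACACA ⇒ BCA·CA·CA·A·BCA·CA·BCA·CA·BCA·CA·BCA·CA
    A ↦ CA
    B ↦ A
    C ↦ BCA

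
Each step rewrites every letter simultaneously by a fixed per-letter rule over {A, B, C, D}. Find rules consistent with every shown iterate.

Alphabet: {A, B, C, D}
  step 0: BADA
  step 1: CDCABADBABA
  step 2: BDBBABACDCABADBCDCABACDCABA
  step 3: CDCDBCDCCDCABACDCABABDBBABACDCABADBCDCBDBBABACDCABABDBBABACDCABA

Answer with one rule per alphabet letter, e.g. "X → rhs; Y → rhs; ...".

A->ABA, B->CDC, C->B, D->DB

  step 2 ⇒ step 3: BDBBABACDCABADBCDCABACDCABA ⇒ CDC·DB·CDC·CDC·ABA·CDC·ABA·B·DB·B·ABA·CDC·ABA·DB·CDC·B·DB·B·ABA·CDC·ABA·B·DB·B·ABA·CDC·ABA
    A ↦ ABA
    B ↦ CDC
    C ↦ B
    D ↦ DB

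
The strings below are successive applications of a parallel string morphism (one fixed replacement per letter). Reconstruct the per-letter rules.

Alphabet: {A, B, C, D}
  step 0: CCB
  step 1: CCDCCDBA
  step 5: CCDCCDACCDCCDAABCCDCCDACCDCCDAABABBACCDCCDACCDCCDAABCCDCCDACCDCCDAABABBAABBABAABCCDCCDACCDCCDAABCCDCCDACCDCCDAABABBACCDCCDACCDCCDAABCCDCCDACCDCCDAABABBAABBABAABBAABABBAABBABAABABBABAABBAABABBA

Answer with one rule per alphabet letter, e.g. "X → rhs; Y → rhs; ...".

  step 0 ⇒ step 1: CCB ⇒ CCD·CCD·BA
    B ↦ BA
    C ↦ CCD
    A ↦ AB  (constrained at step 1)
    D ↦ A  (constrained at step 1)

A->AB, B->BA, C->CCD, D->A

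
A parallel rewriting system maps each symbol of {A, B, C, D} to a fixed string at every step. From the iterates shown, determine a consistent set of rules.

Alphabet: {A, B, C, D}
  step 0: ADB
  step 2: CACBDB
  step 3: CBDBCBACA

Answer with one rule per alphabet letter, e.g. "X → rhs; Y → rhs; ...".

  step 2 ⇒ step 3: CACBDB ⇒ CB·DB·CB·A·C·A
    A ↦ DB
    B ↦ A
    C ↦ CB
    D ↦ C

A->DB, B->A, C->CB, D->C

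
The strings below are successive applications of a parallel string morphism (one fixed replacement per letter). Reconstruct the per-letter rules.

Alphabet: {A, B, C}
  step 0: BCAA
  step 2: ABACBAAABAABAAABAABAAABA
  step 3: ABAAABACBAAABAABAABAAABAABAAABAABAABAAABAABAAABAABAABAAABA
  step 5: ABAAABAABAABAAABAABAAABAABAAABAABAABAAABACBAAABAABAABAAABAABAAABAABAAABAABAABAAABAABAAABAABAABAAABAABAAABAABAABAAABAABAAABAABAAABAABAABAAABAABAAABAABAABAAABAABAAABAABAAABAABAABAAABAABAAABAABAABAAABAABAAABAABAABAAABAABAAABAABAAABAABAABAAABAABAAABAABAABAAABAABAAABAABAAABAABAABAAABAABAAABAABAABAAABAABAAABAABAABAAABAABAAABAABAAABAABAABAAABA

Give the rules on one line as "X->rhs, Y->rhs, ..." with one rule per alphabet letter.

  step 2 ⇒ step 3: ABACBAAABAABAAABAABAAABA ⇒ ABA·A·ABA·CBA·A·ABA·ABA·ABA·A·ABA·ABA·A·ABA·ABA·ABA·A·ABA·ABA·A·ABA·ABA·ABA·A·ABA
    A ↦ ABA
    B ↦ A
    C ↦ CBA

A->ABA, B->A, C->CBA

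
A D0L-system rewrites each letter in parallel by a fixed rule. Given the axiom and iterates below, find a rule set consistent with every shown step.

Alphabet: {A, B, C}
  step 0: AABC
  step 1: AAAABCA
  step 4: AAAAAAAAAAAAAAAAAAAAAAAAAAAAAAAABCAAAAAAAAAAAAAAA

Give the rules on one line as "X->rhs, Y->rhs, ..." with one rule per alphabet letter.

A->AA, B->BC, C->A

  step 0 ⇒ step 1: AABC ⇒ AA·AA·BC·A
    A ↦ AA
    B ↦ BC
    C ↦ A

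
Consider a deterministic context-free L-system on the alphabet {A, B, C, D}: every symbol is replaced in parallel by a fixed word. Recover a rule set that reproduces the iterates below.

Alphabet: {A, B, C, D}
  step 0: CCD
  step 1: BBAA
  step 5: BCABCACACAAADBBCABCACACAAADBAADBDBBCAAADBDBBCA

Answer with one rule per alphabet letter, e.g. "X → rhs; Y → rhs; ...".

A->CA, B->DB, C->B, D->AA

  step 0 ⇒ step 1: CCD ⇒ B·B·AA
    C ↦ B
    D ↦ AA
    A ↦ CA  (constrained at step 1)
    B ↦ DB  (constrained at step 1)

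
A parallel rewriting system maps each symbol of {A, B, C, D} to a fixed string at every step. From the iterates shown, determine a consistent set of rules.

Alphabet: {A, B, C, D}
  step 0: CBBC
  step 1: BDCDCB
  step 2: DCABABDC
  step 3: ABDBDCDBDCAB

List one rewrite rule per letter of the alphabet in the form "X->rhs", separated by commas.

  step 2 ⇒ step 3: DCABABDC ⇒ A·B·DB·DC·DB·DC·A·B
    A ↦ DB
    B ↦ DC
    C ↦ B
    D ↦ A

A->DB, B->DC, C->B, D->A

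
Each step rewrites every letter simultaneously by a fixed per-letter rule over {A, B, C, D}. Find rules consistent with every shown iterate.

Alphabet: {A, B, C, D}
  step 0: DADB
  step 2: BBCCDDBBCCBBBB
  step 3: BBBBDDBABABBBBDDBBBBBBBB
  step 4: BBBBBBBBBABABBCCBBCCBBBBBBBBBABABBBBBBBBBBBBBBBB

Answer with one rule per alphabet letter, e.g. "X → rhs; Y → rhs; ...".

A->CC, B->BB, C->D, D->BA

  step 3 ⇒ step 4: BBBBDDBABABBBBDDBBBBBBBB ⇒ BB·BB·BB·BB·BA·BA·BB·CC·BB·CC·BB·BB·BB·BB·BA·BA·BB·BB·BB·BB·BB·BB·BB·BB
    A ↦ CC
    B ↦ BB
    D ↦ BA
  step 2 ⇒ step 3: BBCCDDBBCCBBBB ⇒ BB·BB·D·D·BA·BA·BB·BB·D·D·BB·BB·BB·BB
    C ↦ D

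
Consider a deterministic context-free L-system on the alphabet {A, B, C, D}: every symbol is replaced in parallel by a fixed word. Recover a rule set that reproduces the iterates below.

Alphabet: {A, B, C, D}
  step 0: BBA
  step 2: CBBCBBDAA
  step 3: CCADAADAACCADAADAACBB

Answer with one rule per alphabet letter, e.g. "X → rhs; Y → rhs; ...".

A->B, B->DAA, C->CCA, D->C

  step 2 ⇒ step 3: CBBCBBDAA ⇒ CCA·DAA·DAA·CCA·DAA·DAA·C·B·B
    A ↦ B
    B ↦ DAA
    C ↦ CCA
    D ↦ C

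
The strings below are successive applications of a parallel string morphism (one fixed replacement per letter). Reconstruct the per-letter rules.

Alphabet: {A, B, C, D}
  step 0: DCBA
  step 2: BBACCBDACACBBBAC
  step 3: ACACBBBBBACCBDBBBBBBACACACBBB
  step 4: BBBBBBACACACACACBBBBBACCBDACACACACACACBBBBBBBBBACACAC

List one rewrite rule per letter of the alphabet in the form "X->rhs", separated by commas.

  step 3 ⇒ step 4: ACACBBBBBACCBDBBBBBBACACACBBB ⇒ B·BB·B·BB·AC·AC·AC·AC·AC·B·BB·BB·AC·CBD·AC·AC·AC·AC·AC·AC·B·BB·B·BB·B·BB·AC·AC·AC
    A ↦ B
    B ↦ AC
    C ↦ BB
    D ↦ CBD

A->B, B->AC, C->BB, D->CBD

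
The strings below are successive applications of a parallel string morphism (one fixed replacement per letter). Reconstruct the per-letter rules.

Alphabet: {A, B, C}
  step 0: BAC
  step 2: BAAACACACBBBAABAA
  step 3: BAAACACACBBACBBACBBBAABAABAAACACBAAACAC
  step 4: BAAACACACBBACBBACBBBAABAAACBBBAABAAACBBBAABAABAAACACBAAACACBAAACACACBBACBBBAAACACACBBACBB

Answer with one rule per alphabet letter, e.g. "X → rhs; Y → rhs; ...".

  step 3 ⇒ step 4: BAAACACACBBACBBACBBBAABAABAAACACBAAACAC ⇒ BAA·AC·AC·AC·BB·AC·BB·AC·BB·BAA·BAA·AC·BB·BAA·BAA·AC·BB·BAA·BAA·BAA·AC·AC·BAA·AC·AC·BAA·AC·AC·AC·BB·AC·BB·BAA·AC·AC·AC·BB·AC·BB
    A ↦ AC
    B ↦ BAA
    C ↦ BB

A->AC, B->BAA, C->BB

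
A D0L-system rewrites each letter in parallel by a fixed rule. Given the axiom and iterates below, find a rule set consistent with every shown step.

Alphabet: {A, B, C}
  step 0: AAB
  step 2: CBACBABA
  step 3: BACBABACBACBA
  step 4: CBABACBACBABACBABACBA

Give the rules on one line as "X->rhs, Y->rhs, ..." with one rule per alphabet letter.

  step 3 ⇒ step 4: BACBABACBACBA ⇒ C·BA·BA·C·BA·C·BA·BA·C·BA·BA·C·BA
    A ↦ BA
    B ↦ C
    C ↦ BA

A->BA, B->C, C->BA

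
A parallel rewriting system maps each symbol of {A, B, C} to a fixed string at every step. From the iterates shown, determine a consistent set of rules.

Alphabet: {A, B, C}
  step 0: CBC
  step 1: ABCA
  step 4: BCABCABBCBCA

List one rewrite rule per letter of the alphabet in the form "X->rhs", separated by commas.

A->B, B->BC, C->A

  step 0 ⇒ step 1: CBC ⇒ A·BC·A
    B ↦ BC
    C ↦ A
    A ↦ B  (constrained at step 1)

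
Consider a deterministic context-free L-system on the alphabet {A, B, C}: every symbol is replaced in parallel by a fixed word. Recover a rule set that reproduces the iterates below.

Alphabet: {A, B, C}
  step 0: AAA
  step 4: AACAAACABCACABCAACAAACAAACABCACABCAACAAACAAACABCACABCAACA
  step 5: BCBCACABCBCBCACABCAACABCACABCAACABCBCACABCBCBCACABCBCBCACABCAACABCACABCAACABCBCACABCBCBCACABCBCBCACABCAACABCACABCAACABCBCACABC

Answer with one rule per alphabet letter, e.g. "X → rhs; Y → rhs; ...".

A->BC, B->A, C->ACA

  step 4 ⇒ step 5: AACAAACABCACABCAACAAACAAACABCACABCAACAAACAAACABCACABCAACA ⇒ BC·BC·ACA·BC·BC·BC·ACA·BC·A·ACA·BC·ACA·BC·A·ACA·BC·BC·ACA·BC·BC·BC·ACA·BC·BC·BC·ACA·BC·A·ACA·BC·ACA·BC·A·ACA·BC·BC·ACA·BC·BC·BC·ACA·BC·BC·BC·ACA·BC·A·ACA·BC·ACA·BC·A·ACA·BC·BC·ACA·BC
    A ↦ BC
    B ↦ A
    C ↦ ACA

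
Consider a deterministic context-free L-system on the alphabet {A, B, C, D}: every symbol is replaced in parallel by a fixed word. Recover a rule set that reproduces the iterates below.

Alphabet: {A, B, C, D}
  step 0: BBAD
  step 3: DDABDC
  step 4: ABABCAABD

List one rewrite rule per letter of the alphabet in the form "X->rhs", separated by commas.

A->C, B->A, C->D, D->AB

  step 3 ⇒ step 4: DDABDC ⇒ AB·AB·C·A·AB·D
    A ↦ C
    B ↦ A
    C ↦ D
    D ↦ AB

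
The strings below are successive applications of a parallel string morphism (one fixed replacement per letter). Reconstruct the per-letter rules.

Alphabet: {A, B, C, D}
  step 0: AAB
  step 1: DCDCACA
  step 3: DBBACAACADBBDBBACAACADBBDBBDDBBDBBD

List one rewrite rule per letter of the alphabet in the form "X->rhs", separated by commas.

  step 0 ⇒ step 1: AAB ⇒ DC·DC·ACA
    A ↦ DC
    B ↦ ACA
    C ↦ D  (constrained at step 1)
    D ↦ DBB  (constrained at step 1)

A->DC, B->ACA, C->D, D->DBB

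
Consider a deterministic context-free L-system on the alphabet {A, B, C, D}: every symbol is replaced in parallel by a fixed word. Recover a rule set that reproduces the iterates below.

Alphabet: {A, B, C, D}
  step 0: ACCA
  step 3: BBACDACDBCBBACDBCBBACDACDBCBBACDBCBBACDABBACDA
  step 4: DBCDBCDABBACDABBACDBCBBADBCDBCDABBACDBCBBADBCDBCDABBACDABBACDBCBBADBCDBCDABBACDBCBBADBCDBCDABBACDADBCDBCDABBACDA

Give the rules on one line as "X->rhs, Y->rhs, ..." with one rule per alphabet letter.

A->DA, B->DBC, C->BBA, D->C

  step 3 ⇒ step 4: BBACDACDBCBBACDBCBBACDACDBCBBACDBCBBACDABBACDA ⇒ DBC·DBC·DA·BBA·C·DA·BBA·C·DBC·BBA·DBC·DBC·DA·BBA·C·DBC·BBA·DBC·DBC·DA·BBA·C·DA·BBA·C·DBC·BBA·DBC·DBC·DA·BBA·C·DBC·BBA·DBC·DBC·DA·BBA·C·DA·DBC·DBC·DA·BBA·C·DA
    A ↦ DA
    B ↦ DBC
    C ↦ BBA
    D ↦ C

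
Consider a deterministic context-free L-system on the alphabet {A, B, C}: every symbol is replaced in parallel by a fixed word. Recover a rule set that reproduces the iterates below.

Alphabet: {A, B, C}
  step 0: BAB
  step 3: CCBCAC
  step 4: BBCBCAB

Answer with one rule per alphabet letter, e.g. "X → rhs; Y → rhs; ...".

A->CA, B->C, C->B

  step 3 ⇒ step 4: CCBCAC ⇒ B·B·C·B·CA·B
    A ↦ CA
    B ↦ C
    C ↦ B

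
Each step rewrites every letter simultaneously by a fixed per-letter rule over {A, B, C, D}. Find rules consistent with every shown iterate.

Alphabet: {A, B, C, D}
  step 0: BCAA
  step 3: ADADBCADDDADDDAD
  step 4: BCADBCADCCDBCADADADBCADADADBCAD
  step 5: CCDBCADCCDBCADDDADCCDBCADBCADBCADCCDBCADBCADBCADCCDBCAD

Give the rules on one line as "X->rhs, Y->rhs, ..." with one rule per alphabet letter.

  step 4 ⇒ step 5: BCADBCADCCDBCADADADBCADADADBCAD ⇒ CC·D·BC·AD·CC·D·BC·AD·D·D·AD·CC·D·BC·AD·BC·AD·BC·AD·CC·D·BC·AD·BC·AD·BC·AD·CC·D·BC·AD
    A ↦ BC
    B ↦ CC
    C ↦ D
    D ↦ AD

A->BC, B->CC, C->D, D->AD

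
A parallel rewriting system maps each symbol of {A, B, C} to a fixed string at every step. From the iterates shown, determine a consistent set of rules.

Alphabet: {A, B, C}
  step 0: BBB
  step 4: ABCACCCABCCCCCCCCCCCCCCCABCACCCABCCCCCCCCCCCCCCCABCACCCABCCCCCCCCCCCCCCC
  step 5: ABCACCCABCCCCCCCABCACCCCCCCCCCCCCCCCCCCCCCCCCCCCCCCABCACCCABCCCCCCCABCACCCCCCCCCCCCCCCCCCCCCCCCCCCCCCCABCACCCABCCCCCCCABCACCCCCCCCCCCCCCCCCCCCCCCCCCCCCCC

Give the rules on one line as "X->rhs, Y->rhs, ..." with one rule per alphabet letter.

A->ABC, B->AC, C->CC

  step 4 ⇒ step 5: ABCACCCABCCCCCCCCCCCCCCCABCACCCABCCCCCCCCCCCCCCCABCACCCABCCCCCCCCCCCCCCC ⇒ ABC·AC·CC·ABC·CC·CC·CC·ABC·AC·CC·CC·CC·CC·CC·CC·CC·CC·CC·CC·CC·CC·CC·CC·CC·ABC·AC·CC·ABC·CC·CC·CC·ABC·AC·CC·CC·CC·CC·CC·CC·CC·CC·CC·CC·CC·CC·CC·CC·CC·ABC·AC·CC·ABC·CC·CC·CC·ABC·AC·CC·CC·CC·CC·CC·CC·CC·CC·CC·CC·CC·CC·CC·CC·CC
    A ↦ ABC
    B ↦ AC
    C ↦ CC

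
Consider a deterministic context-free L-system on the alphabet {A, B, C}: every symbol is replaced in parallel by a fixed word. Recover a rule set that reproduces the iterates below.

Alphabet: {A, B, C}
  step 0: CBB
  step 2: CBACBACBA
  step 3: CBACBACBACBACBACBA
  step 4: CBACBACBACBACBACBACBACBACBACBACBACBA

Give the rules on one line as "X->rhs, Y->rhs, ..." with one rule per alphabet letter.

  step 3 ⇒ step 4: CBACBACBACBACBACBA ⇒ CB·A·CBA·CB·A·CBA·CB·A·CBA·CB·A·CBA·CB·A·CBA·CB·A·CBA
    A ↦ CBA
    B ↦ A
    C ↦ CB

A->CBA, B->A, C->CB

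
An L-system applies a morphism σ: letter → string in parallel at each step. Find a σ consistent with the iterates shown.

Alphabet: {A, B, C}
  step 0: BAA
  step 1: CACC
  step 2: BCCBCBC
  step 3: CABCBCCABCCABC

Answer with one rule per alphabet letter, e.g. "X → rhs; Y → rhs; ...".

A->C, B->CA, C->BC

  step 2 ⇒ step 3: BCCBCBC ⇒ CA·BC·BC·CA·BC·CA·BC
    B ↦ CA
    C ↦ BC
  step 0 ⇒ step 1: BAA ⇒ CA·C·C
    A ↦ C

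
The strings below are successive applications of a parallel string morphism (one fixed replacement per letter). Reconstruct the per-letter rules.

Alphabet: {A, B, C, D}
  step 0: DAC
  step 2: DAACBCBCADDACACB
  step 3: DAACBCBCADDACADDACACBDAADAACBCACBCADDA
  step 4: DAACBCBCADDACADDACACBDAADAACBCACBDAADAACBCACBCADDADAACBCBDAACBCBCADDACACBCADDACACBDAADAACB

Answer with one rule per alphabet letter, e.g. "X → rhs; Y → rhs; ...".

  step 3 ⇒ step 4: DAACBCBCADDACADDACACBDAADAACBCACBCADDA ⇒ DAA·CB·CB·CA·DDA·CA·DDA·CA·CB·DAA·DAA·CB·CA·CB·DAA·DAA·CB·CA·CB·CA·DDA·DAA·CB·CB·DAA·CB·CB·CA·DDA·CA·CB·CA·DDA·CA·CB·DAA·DAA·CB
    A ↦ CB
    B ↦ DDA
    C ↦ CA
    D ↦ DAA

A->CB, B->DDA, C->CA, D->DAA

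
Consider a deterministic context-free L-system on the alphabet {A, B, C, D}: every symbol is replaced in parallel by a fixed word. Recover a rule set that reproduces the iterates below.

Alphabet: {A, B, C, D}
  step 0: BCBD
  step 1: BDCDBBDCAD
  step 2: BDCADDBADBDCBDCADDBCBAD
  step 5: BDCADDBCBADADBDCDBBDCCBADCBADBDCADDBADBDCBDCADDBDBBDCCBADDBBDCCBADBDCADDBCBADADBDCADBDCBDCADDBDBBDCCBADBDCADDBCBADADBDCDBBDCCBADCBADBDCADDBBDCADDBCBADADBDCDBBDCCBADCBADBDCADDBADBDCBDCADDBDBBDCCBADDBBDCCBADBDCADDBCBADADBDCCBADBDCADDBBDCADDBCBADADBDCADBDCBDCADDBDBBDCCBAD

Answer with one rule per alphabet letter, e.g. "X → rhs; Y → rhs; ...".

A->CB, B->BDC, C->DB, D->AD

  step 1 ⇒ step 2: BDCDBBDCAD ⇒ BDC·AD·DB·AD·BDC·BDC·AD·DB·CB·AD
    A ↦ CB
    B ↦ BDC
    C ↦ DB
    D ↦ AD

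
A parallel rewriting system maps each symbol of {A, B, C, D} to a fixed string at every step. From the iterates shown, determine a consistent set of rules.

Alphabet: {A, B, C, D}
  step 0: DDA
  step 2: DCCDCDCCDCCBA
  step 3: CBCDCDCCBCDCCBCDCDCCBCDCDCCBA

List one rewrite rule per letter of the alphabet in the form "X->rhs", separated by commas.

A->BA, B->C, C->DC, D->CBC

  step 2 ⇒ step 3: DCCDCDCCDCCBA ⇒ CBC·DC·DC·CBC·DC·CBC·DC·DC·CBC·DC·DC·C·BA
    A ↦ BA
    B ↦ C
    C ↦ DC
    D ↦ CBC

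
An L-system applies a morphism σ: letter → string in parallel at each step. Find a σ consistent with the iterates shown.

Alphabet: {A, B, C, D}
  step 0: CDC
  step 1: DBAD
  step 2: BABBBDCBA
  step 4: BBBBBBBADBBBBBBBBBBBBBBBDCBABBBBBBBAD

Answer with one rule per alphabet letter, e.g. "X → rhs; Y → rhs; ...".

A->BDC, B->BB, C->D, D->BA

  step 1 ⇒ step 2: DBAD ⇒ BA·BB·BDC·BA
    A ↦ BDC
    B ↦ BB
    D ↦ BA
  step 0 ⇒ step 1: CDC ⇒ D·BA·D
    C ↦ D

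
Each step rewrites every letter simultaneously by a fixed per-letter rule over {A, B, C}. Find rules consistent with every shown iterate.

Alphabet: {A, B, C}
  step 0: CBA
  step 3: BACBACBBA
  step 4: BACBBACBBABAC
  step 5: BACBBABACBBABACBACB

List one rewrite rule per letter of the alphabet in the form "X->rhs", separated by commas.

  step 4 ⇒ step 5: BACBBACBBABAC ⇒ BA·C·B·BA·BA·C·B·BA·BA·C·BA·C·B
    A ↦ C
    B ↦ BA
    C ↦ B

A->C, B->BA, C->B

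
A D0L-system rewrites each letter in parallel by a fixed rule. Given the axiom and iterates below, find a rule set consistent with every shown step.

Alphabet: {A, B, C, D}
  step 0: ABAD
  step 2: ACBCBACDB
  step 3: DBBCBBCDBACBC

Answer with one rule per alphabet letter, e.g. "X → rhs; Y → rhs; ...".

A->D, B->BC, C->B, D->AC

  step 2 ⇒ step 3: ACBCBACDB ⇒ D·B·BC·B·BC·D·B·AC·BC
    A ↦ D
    B ↦ BC
    C ↦ B
    D ↦ AC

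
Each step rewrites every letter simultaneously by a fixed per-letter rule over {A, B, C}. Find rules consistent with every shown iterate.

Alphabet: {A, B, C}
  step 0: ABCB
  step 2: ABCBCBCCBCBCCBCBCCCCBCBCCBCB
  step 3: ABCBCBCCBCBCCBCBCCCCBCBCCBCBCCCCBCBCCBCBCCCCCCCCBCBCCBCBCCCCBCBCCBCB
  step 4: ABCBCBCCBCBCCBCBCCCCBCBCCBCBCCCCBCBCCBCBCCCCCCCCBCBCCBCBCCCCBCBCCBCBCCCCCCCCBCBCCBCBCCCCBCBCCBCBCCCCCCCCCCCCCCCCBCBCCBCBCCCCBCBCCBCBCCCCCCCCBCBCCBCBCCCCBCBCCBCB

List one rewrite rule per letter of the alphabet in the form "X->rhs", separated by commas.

  step 3 ⇒ step 4: ABCBCBCCBCBCCBCBCCCCBCBCCBCBCCCCBCBCCBCBCCCCCCCCBCBCCBCBCCCCBCBCCBCB ⇒ ABC·BCB·CC·BCB·CC·BCB·CC·CC·BCB·CC·BCB·CC·CC·BCB·CC·BCB·CC·CC·CC·CC·BCB·CC·BCB·CC·CC·BCB·CC·BCB·CC·CC·CC·CC·BCB·CC·BCB·CC·CC·BCB·CC·BCB·CC·CC·CC·CC·CC·CC·CC·CC·BCB·CC·BCB·CC·CC·BCB·CC·BCB·CC·CC·CC·CC·BCB·CC·BCB·CC·CC·BCB·CC·BCB
    A ↦ ABC
    B ↦ BCB
    C ↦ CC

A->ABC, B->BCB, C->CC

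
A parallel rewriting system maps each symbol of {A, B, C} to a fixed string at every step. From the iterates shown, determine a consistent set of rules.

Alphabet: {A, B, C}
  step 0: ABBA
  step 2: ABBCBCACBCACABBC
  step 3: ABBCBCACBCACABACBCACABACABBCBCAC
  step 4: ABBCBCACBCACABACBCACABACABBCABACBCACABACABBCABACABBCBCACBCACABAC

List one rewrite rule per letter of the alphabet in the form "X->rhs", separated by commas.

  step 3 ⇒ step 4: ABBCBCACBCACABACBCACABACABBCBCAC ⇒ AB·BC·BC·AC·BC·AC·AB·AC·BC·AC·AB·AC·AB·BC·AB·AC·BC·AC·AB·AC·AB·BC·AB·AC·AB·BC·BC·AC·BC·AC·AB·AC
    A ↦ AB
    B ↦ BC
    C ↦ AC

A->AB, B->BC, C->AC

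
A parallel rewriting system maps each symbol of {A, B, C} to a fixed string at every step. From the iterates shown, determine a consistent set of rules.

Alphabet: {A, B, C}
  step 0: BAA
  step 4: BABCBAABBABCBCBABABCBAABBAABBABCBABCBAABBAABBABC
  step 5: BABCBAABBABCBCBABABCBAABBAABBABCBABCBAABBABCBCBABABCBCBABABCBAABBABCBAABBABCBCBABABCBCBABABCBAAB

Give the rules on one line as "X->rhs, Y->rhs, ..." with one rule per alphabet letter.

A->BC, B->BA, C->AB

  step 4 ⇒ step 5: BABCBAABBABCBCBABABCBAABBAABBABCBABCBAABBAABBABC ⇒ BA·BC·BA·AB·BA·BC·BC·BA·BA·BC·BA·AB·BA·AB·BA·BC·BA·BC·BA·AB·BA·BC·BC·BA·BA·BC·BC·BA·BA·BC·BA·AB·BA·BC·BA·AB·BA·BC·BC·BA·BA·BC·BC·BA·BA·BC·BA·AB
    A ↦ BC
    B ↦ BA
    C ↦ AB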